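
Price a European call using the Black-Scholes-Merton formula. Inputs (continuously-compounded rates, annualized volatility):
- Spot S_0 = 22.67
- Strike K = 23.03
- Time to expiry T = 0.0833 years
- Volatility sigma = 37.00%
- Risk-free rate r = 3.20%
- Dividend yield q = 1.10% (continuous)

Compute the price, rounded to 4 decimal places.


d1 = (ln(S/K) + (r - q + 0.5*sigma^2) * T) / (sigma * sqrt(T)) = -0.07776183
d2 = d1 - sigma * sqrt(T) = -0.18455027
exp(-rT) = 0.99733795; exp(-qT) = 0.99908412
C = S_0 * exp(-qT) * N(d1) - K * exp(-rT) * N(d2)
N(d1) = 0.46900875; N(d2) = 0.42679090
C = 22.6700 * 0.99908412 * 0.46900875 - 23.0300 * 0.99733795 * 0.42679090 = 0.8199

Answer: Price = 0.8199


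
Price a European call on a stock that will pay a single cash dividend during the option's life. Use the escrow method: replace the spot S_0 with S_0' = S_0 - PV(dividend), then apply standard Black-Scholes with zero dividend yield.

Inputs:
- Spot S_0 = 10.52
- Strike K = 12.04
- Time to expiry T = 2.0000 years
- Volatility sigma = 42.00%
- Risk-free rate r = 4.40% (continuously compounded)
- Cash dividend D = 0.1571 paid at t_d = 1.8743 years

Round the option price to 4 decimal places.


Answer: Price = 2.1863

Derivation:
PV(D) = D * exp(-r * t_d) = 0.1571 * 0.92083980 = 0.14466393
S_0' = S_0 - PV(D) = 10.5200 - 0.14466393 = 10.37533607
d1 = (ln(S_0'/K) + (r + sigma^2/2)*T) / (sigma*sqrt(T)) = 0.19461770
d2 = d1 - sigma*sqrt(T) = -0.39935199
exp(-rT) = 0.91576088
N(d1) = 0.57715388; N(d2) = 0.34481693
C = S_0' * N(d1) - K * exp(-rT) * N(d2) = 10.37533607 * 0.57715388 - 12.0400 * 0.91576088 * 0.34481693 = 2.1863


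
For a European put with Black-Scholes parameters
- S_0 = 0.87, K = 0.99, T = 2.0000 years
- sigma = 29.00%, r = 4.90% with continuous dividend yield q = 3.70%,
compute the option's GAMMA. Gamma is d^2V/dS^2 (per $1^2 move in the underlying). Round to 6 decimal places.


d1 = -0.0514767189; d2 = -0.4615986520
phi(d1) = 0.3984140613; exp(-qT) = 0.9286716938; exp(-rT) = 0.9066489038
Gamma = exp(-qT) * phi(d1) / (S * sigma * sqrt(T)) = 0.9286716938 * 0.3984140613 / (0.8700 * 0.2900 * 1.4142135624) = 1.036966

Answer: Gamma = 1.036966


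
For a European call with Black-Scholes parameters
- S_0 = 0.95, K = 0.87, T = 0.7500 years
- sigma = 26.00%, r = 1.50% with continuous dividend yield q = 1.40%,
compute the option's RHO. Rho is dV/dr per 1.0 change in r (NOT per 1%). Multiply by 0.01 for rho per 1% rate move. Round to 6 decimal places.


d1 = 0.5065972059; d2 = 0.2814306009
phi(d1) = 0.3508982801; exp(-qT) = 0.9895549326; exp(-rT) = 0.9888130446
N(d2) = 0.6108099250
Rho = K*T*exp(-rT)*N(d2) = 0.8700 * 0.7500 * 0.9888130446 * 0.6108099250 = 0.394095

Answer: Rho = 0.394095


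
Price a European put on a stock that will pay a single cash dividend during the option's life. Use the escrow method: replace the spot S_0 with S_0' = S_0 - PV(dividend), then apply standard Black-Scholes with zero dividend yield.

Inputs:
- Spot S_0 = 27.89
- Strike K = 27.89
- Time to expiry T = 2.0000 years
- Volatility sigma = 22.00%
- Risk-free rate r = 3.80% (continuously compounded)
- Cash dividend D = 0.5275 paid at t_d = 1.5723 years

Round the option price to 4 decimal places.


PV(D) = D * exp(-r * t_d) = 0.5275 * 0.94200245 = 0.49690629
S_0' = S_0 - PV(D) = 27.8900 - 0.49690629 = 27.39309371
d1 = (ln(S_0'/K) + (r + sigma^2/2)*T) / (sigma*sqrt(T)) = 0.34205559
d2 = d1 - sigma*sqrt(T) = 0.03092861
exp(-rT) = 0.92681621
N(-d1) = 0.36615453; N(-d2) = 0.48766324
P = K * exp(-rT) * N(-d2) - S_0' * N(-d1) = 27.8900 * 0.92681621 * 0.48766324 - 27.39309371 * 0.36615453 = 2.5755

Answer: Price = 2.5755


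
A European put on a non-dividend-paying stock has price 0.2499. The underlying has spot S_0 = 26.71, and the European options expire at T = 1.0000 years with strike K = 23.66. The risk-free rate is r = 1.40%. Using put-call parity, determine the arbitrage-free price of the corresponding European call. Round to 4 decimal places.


Answer: Call price = 3.6288

Derivation:
Put-call parity: C - P = S_0 * exp(-qT) - K * exp(-rT).
S_0 * exp(-qT) = 26.7100 * 1.00000000 = 26.71000000
K * exp(-rT) = 23.6600 * 0.98609754 = 23.33106790
C = P + S*exp(-qT) - K*exp(-rT)
C = 0.2499 + 26.71000000 - 23.33106790 = 3.6288


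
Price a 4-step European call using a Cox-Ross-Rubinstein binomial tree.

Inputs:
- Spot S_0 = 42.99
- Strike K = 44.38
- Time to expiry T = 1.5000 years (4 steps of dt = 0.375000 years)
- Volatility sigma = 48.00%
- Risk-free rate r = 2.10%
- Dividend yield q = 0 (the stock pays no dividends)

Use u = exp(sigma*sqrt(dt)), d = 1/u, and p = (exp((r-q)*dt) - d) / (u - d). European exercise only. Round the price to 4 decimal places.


Answer: Price = V(0,0) = 9.5695

Derivation:
dt = T/N = 0.375000
u = exp(sigma*sqrt(dt)) = 1.341702; d = 1/u = 0.745322
p = (exp((r-q)*dt) - d) / (u - d) = 0.440297
Discount per step: exp(-r*dt) = 0.992156
Stock lattice S(k, i) with i counting down-moves:
  k=0: S(0,0) = 42.9900
  k=1: S(1,0) = 57.6798; S(1,1) = 32.0414
  k=2: S(2,0) = 77.3890; S(2,1) = 42.9900; S(2,2) = 23.8812
  k=3: S(3,0) = 103.8330; S(3,1) = 57.6798; S(3,2) = 32.0414; S(3,3) = 17.7992
  k=4: S(4,0) = 139.3129; S(4,1) = 77.3890; S(4,2) = 42.9900; S(4,3) = 23.8812; S(4,4) = 13.2661
Terminal payoffs V(N, i) = max(S_T - K, 0):
  V(4,0) = 94.932917; V(4,1) = 33.009032; V(4,2) = 0.000000; V(4,3) = 0.000000; V(4,4) = 0.000000
Backward induction: V(k, i) = exp(-r*dt) * [p * V(k+1, i) + (1-p) * V(k+1, i+1)].
  V(3,0) = exp(-r*dt) * [p*94.932917 + (1-p)*33.009032] = 59.801120
  V(3,1) = exp(-r*dt) * [p*33.009032 + (1-p)*0.000000] = 14.419763
  V(3,2) = exp(-r*dt) * [p*0.000000 + (1-p)*0.000000] = 0.000000
  V(3,3) = exp(-r*dt) * [p*0.000000 + (1-p)*0.000000] = 0.000000
  V(2,0) = exp(-r*dt) * [p*59.801120 + (1-p)*14.419763] = 34.131179
  V(2,1) = exp(-r*dt) * [p*14.419763 + (1-p)*0.000000] = 6.299172
  V(2,2) = exp(-r*dt) * [p*0.000000 + (1-p)*0.000000] = 0.000000
  V(1,0) = exp(-r*dt) * [p*34.131179 + (1-p)*6.299172] = 18.407977
  V(1,1) = exp(-r*dt) * [p*6.299172 + (1-p)*0.000000] = 2.751749
  V(0,0) = exp(-r*dt) * [p*18.407977 + (1-p)*2.751749] = 9.569477


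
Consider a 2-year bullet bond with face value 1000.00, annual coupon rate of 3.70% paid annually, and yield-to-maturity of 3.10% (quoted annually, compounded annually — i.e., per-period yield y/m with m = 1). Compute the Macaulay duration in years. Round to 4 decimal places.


Coupon per period c = face * coupon_rate / m = 37.000000
Periods per year m = 1; per-period yield y/m = 0.031000
Number of cashflows N = 2
Cashflows (t years, CF_t, discount factor 1/(1+y/m)^(m*t), PV):
  t = 1.0000: CF_t = 37.000000, DF = 0.969932, PV = 35.887488
  t = 2.0000: CF_t = 1037.000000, DF = 0.940768, PV = 975.576714
Price P = sum_t PV_t = 1011.464202
Macaulay numerator sum_t t * PV_t:
  t * PV_t at t = 1.0000: 35.887488
  t * PV_t at t = 2.0000: 1951.153429
Macaulay duration D = (sum_t t * PV_t) / P = 1987.040917 / 1011.464202 = 1.964519

Answer: Macaulay duration = 1.9645 years


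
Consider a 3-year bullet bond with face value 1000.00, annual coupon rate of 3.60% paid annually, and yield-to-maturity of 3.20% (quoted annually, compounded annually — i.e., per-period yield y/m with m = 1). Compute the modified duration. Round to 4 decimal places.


Answer: Modified duration = 2.8077

Derivation:
Coupon per period c = face * coupon_rate / m = 36.000000
Periods per year m = 1; per-period yield y/m = 0.032000
Number of cashflows N = 3
Cashflows (t years, CF_t, discount factor 1/(1+y/m)^(m*t), PV):
  t = 1.0000: CF_t = 36.000000, DF = 0.968992, PV = 34.883721
  t = 2.0000: CF_t = 36.000000, DF = 0.938946, PV = 33.802055
  t = 3.0000: CF_t = 1036.000000, DF = 0.909831, PV = 942.585302
Price P = sum_t PV_t = 1011.271078
First compute Macaulay numerator sum_t t * PV_t:
  t * PV_t at t = 1.0000: 34.883721
  t * PV_t at t = 2.0000: 67.604110
  t * PV_t at t = 3.0000: 2827.755907
Macaulay duration D = 2930.243738 / 1011.271078 = 2.897585
Modified duration = D / (1 + y/m) = 2.897585 / (1 + 0.032000) = 2.807737


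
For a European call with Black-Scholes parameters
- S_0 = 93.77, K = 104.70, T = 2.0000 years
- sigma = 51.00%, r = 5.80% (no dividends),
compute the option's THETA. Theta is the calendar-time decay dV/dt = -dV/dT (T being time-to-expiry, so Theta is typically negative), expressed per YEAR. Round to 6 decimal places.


Answer: Theta = -8.260727

Derivation:
d1 = 0.3685909973; d2 = -0.3526579195
phi(d1) = 0.3727422210; exp(-qT) = 1.0000000000; exp(-rT) = 0.8904752233
Theta = -S*exp(-qT)*phi(d1)*sigma/(2*sqrt(T)) - r*K*exp(-rT)*N(d2) + q*S*exp(-qT)*N(d1)
N(d1) = 0.6437836965; N(d2) = 0.3621724551; sqrt(T) = 1.4142135624
Term 1 = -93.7700 * 1.0000000000 * 0.3727422210 * 0.5100 / (2 * 1.4142135624) = -6.3022798982
Term 2 = -0.0580 * 104.7000 * 0.8904752233 * 0.3621724551 = -1.9584474934
Term 3 = 0 (no dividend yield, q = 0)
Theta = -6.3022798982 + (-1.9584474934) + (0.0000000000) = -8.260727


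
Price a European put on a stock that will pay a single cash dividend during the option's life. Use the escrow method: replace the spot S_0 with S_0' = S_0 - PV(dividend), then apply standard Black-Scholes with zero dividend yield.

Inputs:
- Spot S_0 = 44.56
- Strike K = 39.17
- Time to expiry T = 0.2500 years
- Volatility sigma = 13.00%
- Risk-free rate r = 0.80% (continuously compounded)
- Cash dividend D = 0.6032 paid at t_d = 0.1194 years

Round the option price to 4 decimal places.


Answer: Price = 0.0380

Derivation:
PV(D) = D * exp(-r * t_d) = 0.6032 * 0.99904526 = 0.60262410
S_0' = S_0 - PV(D) = 44.5600 - 0.60262410 = 43.95737590
d1 = (ln(S_0'/K) + (r + sigma^2/2)*T) / (sigma*sqrt(T)) = 1.83725826
d2 = d1 - sigma*sqrt(T) = 1.77225826
exp(-rT) = 0.99800200
N(-d1) = 0.03308589; N(-d2) = 0.03817585
P = K * exp(-rT) * N(-d2) - S_0' * N(-d1) = 39.1700 * 0.99800200 * 0.03817585 - 43.95737590 * 0.03308589 = 0.0380


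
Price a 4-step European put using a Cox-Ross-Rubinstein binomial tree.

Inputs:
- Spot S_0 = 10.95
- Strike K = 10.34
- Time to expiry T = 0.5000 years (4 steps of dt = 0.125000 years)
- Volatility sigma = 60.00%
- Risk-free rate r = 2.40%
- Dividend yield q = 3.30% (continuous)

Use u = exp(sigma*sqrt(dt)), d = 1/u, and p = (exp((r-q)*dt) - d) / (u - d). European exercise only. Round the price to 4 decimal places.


dt = T/N = 0.125000
u = exp(sigma*sqrt(dt)) = 1.236311; d = 1/u = 0.808858
p = (exp((r-q)*dt) - d) / (u - d) = 0.444535
Discount per step: exp(-r*dt) = 0.997004
Stock lattice S(k, i) with i counting down-moves:
  k=0: S(0,0) = 10.9500
  k=1: S(1,0) = 13.5376; S(1,1) = 8.8570
  k=2: S(2,0) = 16.7367; S(2,1) = 10.9500; S(2,2) = 7.1640
  k=3: S(3,0) = 20.6918; S(3,1) = 13.5376; S(3,2) = 8.8570; S(3,3) = 5.7947
  k=4: S(4,0) = 25.5815; S(4,1) = 16.7367; S(4,2) = 10.9500; S(4,3) = 7.1640; S(4,4) = 4.6871
Terminal payoffs V(N, i) = max(K - S_T, 0):
  V(4,0) = 0.000000; V(4,1) = 0.000000; V(4,2) = 0.000000; V(4,3) = 3.175951; V(4,4) = 5.652913
Backward induction: V(k, i) = exp(-r*dt) * [p * V(k+1, i) + (1-p) * V(k+1, i+1)].
  V(3,0) = exp(-r*dt) * [p*0.000000 + (1-p)*0.000000] = 0.000000
  V(3,1) = exp(-r*dt) * [p*0.000000 + (1-p)*0.000000] = 0.000000
  V(3,2) = exp(-r*dt) * [p*0.000000 + (1-p)*3.175951] = 1.758846
  V(3,3) = exp(-r*dt) * [p*3.175951 + (1-p)*5.652913] = 4.538182
  V(2,0) = exp(-r*dt) * [p*0.000000 + (1-p)*0.000000] = 0.000000
  V(2,1) = exp(-r*dt) * [p*0.000000 + (1-p)*1.758846] = 0.974052
  V(2,2) = exp(-r*dt) * [p*1.758846 + (1-p)*4.538182] = 3.292778
  V(1,0) = exp(-r*dt) * [p*0.000000 + (1-p)*0.974052] = 0.539431
  V(1,1) = exp(-r*dt) * [p*0.974052 + (1-p)*3.292778] = 2.255248
  V(0,0) = exp(-r*dt) * [p*0.539431 + (1-p)*2.255248] = 1.488037

Answer: Price = V(0,0) = 1.4880


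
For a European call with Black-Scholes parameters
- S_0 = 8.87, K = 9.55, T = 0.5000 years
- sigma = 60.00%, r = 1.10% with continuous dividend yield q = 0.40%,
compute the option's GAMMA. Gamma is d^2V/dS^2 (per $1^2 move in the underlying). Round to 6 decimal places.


d1 = 0.0462769376; d2 = -0.3779871311
phi(d1) = 0.3985153306; exp(-qT) = 0.9980019987; exp(-rT) = 0.9945150973
Gamma = exp(-qT) * phi(d1) / (S * sigma * sqrt(T)) = 0.9980019987 * 0.3985153306 / (8.8700 * 0.6000 * 0.7071067812) = 0.105686

Answer: Gamma = 0.105686


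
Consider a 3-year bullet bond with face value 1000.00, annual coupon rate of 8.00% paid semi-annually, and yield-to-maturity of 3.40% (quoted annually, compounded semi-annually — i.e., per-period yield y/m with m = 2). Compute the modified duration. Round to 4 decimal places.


Answer: Modified duration = 2.6988

Derivation:
Coupon per period c = face * coupon_rate / m = 40.000000
Periods per year m = 2; per-period yield y/m = 0.017000
Number of cashflows N = 6
Cashflows (t years, CF_t, discount factor 1/(1+y/m)^(m*t), PV):
  t = 0.5000: CF_t = 40.000000, DF = 0.983284, PV = 39.331367
  t = 1.0000: CF_t = 40.000000, DF = 0.966848, PV = 38.673910
  t = 1.5000: CF_t = 40.000000, DF = 0.950686, PV = 38.027444
  t = 2.0000: CF_t = 40.000000, DF = 0.934795, PV = 37.391783
  t = 2.5000: CF_t = 40.000000, DF = 0.919169, PV = 36.766749
  t = 3.0000: CF_t = 1040.000000, DF = 0.903804, PV = 939.956211
Price P = sum_t PV_t = 1130.147464
First compute Macaulay numerator sum_t t * PV_t:
  t * PV_t at t = 0.5000: 19.665683
  t * PV_t at t = 1.0000: 38.673910
  t * PV_t at t = 1.5000: 57.041166
  t * PV_t at t = 2.0000: 74.783567
  t * PV_t at t = 2.5000: 91.916872
  t * PV_t at t = 3.0000: 2819.868632
Macaulay duration D = 3101.949830 / 1130.147464 = 2.744730
Modified duration = D / (1 + y/m) = 2.744730 / (1 + 0.017000) = 2.698850


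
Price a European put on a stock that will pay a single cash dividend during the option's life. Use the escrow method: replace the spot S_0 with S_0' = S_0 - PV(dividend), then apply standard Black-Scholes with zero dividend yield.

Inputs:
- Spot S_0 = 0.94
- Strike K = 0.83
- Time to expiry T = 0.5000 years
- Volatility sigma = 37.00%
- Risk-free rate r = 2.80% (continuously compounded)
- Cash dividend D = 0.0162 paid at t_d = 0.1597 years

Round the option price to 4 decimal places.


Answer: Price = 0.0474

Derivation:
PV(D) = D * exp(-r * t_d) = 0.0162 * 0.99553838 = 0.01612772
S_0' = S_0 - PV(D) = 0.9400 - 0.01612772 = 0.92387228
d1 = (ln(S_0'/K) + (r + sigma^2/2)*T) / (sigma*sqrt(T)) = 0.59386701
d2 = d1 - sigma*sqrt(T) = 0.33223750
exp(-rT) = 0.98609754
N(-d1) = 0.27630053; N(-d2) = 0.36985496
P = K * exp(-rT) * N(-d2) - S_0' * N(-d1) = 0.8300 * 0.98609754 * 0.36985496 - 0.92387228 * 0.27630053 = 0.0474


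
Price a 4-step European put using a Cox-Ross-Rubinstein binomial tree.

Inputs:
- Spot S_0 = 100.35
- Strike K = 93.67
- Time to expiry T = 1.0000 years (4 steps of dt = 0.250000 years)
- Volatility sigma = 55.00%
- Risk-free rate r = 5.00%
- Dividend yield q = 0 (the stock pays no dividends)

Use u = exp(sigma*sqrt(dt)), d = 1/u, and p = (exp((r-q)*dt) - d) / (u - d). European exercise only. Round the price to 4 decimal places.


Answer: Price = V(0,0) = 15.1348

Derivation:
dt = T/N = 0.250000
u = exp(sigma*sqrt(dt)) = 1.316531; d = 1/u = 0.759572
p = (exp((r-q)*dt) - d) / (u - d) = 0.454264
Discount per step: exp(-r*dt) = 0.987578
Stock lattice S(k, i) with i counting down-moves:
  k=0: S(0,0) = 100.3500
  k=1: S(1,0) = 132.1139; S(1,1) = 76.2231
  k=2: S(2,0) = 173.9319; S(2,1) = 100.3500; S(2,2) = 57.8969
  k=3: S(3,0) = 228.9867; S(3,1) = 132.1139; S(3,2) = 76.2231; S(3,3) = 43.9769
  k=4: S(4,0) = 301.4681; S(4,1) = 173.9319; S(4,2) = 100.3500; S(4,3) = 57.8969; S(4,4) = 33.4036
Terminal payoffs V(N, i) = max(K - S_T, 0):
  V(4,0) = 0.000000; V(4,1) = 0.000000; V(4,2) = 0.000000; V(4,3) = 35.773087; V(4,4) = 60.266387
Backward induction: V(k, i) = exp(-r*dt) * [p * V(k+1, i) + (1-p) * V(k+1, i+1)].
  V(3,0) = exp(-r*dt) * [p*0.000000 + (1-p)*0.000000] = 0.000000
  V(3,1) = exp(-r*dt) * [p*0.000000 + (1-p)*0.000000] = 0.000000
  V(3,2) = exp(-r*dt) * [p*0.000000 + (1-p)*35.773087] = 19.280140
  V(3,3) = exp(-r*dt) * [p*35.773087 + (1-p)*60.266387] = 48.529531
  V(2,0) = exp(-r*dt) * [p*0.000000 + (1-p)*0.000000] = 0.000000
  V(2,1) = exp(-r*dt) * [p*0.000000 + (1-p)*19.280140] = 10.391158
  V(2,2) = exp(-r*dt) * [p*19.280140 + (1-p)*48.529531] = 34.804790
  V(1,0) = exp(-r*dt) * [p*0.000000 + (1-p)*10.391158] = 5.600383
  V(1,1) = exp(-r*dt) * [p*10.391158 + (1-p)*34.804790] = 23.419964
  V(0,0) = exp(-r*dt) * [p*5.600383 + (1-p)*23.419964] = 15.134794


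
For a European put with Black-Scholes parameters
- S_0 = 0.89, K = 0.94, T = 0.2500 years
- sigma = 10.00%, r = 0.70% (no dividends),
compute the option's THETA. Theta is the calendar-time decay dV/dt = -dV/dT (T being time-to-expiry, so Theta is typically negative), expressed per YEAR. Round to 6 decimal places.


Answer: Theta = -0.015168

Derivation:
d1 = -1.0331682508; d2 = -1.0831682508
phi(d1) = 0.2339478971; exp(-qT) = 1.0000000000; exp(-rT) = 0.9982515304
Theta = -S*exp(-qT)*phi(d1)*sigma/(2*sqrt(T)) + r*K*exp(-rT)*N(-d2) - q*S*exp(-qT)*N(-d1)
N(-d1) = 0.8492374160; N(-d2) = 0.8606331254; sqrt(T) = 0.5000000000
Term 1 = -0.8900 * 1.0000000000 * 0.2339478971 * 0.1000 / (2 * 0.5000000000) = -0.0208213628
Term 2 = 0.0070 * 0.9400 * 0.9982515304 * 0.8606331254 = 0.0056530644
Term 3 = 0 (no dividend yield, q = 0)
Theta = -0.0208213628 + (0.0056530644) + (0.0000000000) = -0.015168


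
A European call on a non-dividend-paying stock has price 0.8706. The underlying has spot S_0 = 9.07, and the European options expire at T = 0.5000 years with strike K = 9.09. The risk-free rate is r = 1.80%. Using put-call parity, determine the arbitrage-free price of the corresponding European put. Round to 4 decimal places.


Answer: Put price = 0.8092

Derivation:
Put-call parity: C - P = S_0 * exp(-qT) - K * exp(-rT).
S_0 * exp(-qT) = 9.0700 * 1.00000000 = 9.07000000
K * exp(-rT) = 9.0900 * 0.99104038 = 9.00855704
P = C - S*exp(-qT) + K*exp(-rT)
P = 0.8706 - 9.07000000 + 9.00855704 = 0.8092


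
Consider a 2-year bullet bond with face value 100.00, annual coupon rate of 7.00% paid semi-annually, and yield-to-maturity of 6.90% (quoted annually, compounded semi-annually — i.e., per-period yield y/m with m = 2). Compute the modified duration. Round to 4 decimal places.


Answer: Modified duration = 1.8375

Derivation:
Coupon per period c = face * coupon_rate / m = 3.500000
Periods per year m = 2; per-period yield y/m = 0.034500
Number of cashflows N = 4
Cashflows (t years, CF_t, discount factor 1/(1+y/m)^(m*t), PV):
  t = 0.5000: CF_t = 3.500000, DF = 0.966651, PV = 3.383277
  t = 1.0000: CF_t = 3.500000, DF = 0.934413, PV = 3.270447
  t = 1.5000: CF_t = 3.500000, DF = 0.903251, PV = 3.161379
  t = 2.0000: CF_t = 103.500000, DF = 0.873128, PV = 90.368770
Price P = sum_t PV_t = 100.183872
First compute Macaulay numerator sum_t t * PV_t:
  t * PV_t at t = 0.5000: 1.691638
  t * PV_t at t = 1.0000: 3.270447
  t * PV_t at t = 1.5000: 4.742068
  t * PV_t at t = 2.0000: 180.737539
Macaulay duration D = 190.441693 / 100.183872 = 1.900922
Modified duration = D / (1 + y/m) = 1.900922 / (1 + 0.034500) = 1.837527


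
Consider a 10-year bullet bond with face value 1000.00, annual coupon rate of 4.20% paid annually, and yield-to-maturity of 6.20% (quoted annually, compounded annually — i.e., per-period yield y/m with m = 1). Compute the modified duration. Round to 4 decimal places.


Coupon per period c = face * coupon_rate / m = 42.000000
Periods per year m = 1; per-period yield y/m = 0.062000
Number of cashflows N = 10
Cashflows (t years, CF_t, discount factor 1/(1+y/m)^(m*t), PV):
  t = 1.0000: CF_t = 42.000000, DF = 0.941620, PV = 39.548023
  t = 2.0000: CF_t = 42.000000, DF = 0.886647, PV = 37.239193
  t = 3.0000: CF_t = 42.000000, DF = 0.834885, PV = 35.065153
  t = 4.0000: CF_t = 42.000000, DF = 0.786144, PV = 33.018035
  t = 5.0000: CF_t = 42.000000, DF = 0.740248, PV = 31.090428
  t = 6.0000: CF_t = 42.000000, DF = 0.697032, PV = 29.275356
  t = 7.0000: CF_t = 42.000000, DF = 0.656339, PV = 27.566249
  t = 8.0000: CF_t = 42.000000, DF = 0.618022, PV = 25.956920
  t = 9.0000: CF_t = 42.000000, DF = 0.581942, PV = 24.441544
  t = 10.0000: CF_t = 1042.000000, DF = 0.547968, PV = 570.982176
Price P = sum_t PV_t = 854.183077
First compute Macaulay numerator sum_t t * PV_t:
  t * PV_t at t = 1.0000: 39.548023
  t * PV_t at t = 2.0000: 74.478385
  t * PV_t at t = 3.0000: 105.195459
  t * PV_t at t = 4.0000: 132.072140
  t * PV_t at t = 5.0000: 155.452142
  t * PV_t at t = 6.0000: 175.652138
  t * PV_t at t = 7.0000: 192.963742
  t * PV_t at t = 8.0000: 207.655359
  t * PV_t at t = 9.0000: 219.973897
  t * PV_t at t = 10.0000: 5709.821762
Macaulay duration D = 7012.813048 / 854.183077 = 8.209965
Modified duration = D / (1 + y/m) = 8.209965 / (1 + 0.062000) = 7.730664

Answer: Modified duration = 7.7307


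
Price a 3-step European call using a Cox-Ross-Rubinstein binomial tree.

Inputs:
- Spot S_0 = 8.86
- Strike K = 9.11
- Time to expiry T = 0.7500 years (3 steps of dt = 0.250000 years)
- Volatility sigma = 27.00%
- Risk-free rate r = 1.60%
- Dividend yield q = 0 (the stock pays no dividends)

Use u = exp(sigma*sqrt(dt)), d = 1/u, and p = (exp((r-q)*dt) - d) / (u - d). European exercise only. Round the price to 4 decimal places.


dt = T/N = 0.250000
u = exp(sigma*sqrt(dt)) = 1.144537; d = 1/u = 0.873716
p = (exp((r-q)*dt) - d) / (u - d) = 0.481101
Discount per step: exp(-r*dt) = 0.996008
Stock lattice S(k, i) with i counting down-moves:
  k=0: S(0,0) = 8.8600
  k=1: S(1,0) = 10.1406; S(1,1) = 7.7411
  k=2: S(2,0) = 11.6063; S(2,1) = 8.8600; S(2,2) = 6.7635
  k=3: S(3,0) = 13.2838; S(3,1) = 10.1406; S(3,2) = 7.7411; S(3,3) = 5.9094
Terminal payoffs V(N, i) = max(S_T - K, 0):
  V(3,0) = 4.173820; V(3,1) = 1.030596; V(3,2) = 0.000000; V(3,3) = 0.000000
Backward induction: V(k, i) = exp(-r*dt) * [p * V(k+1, i) + (1-p) * V(k+1, i+1)].
  V(2,0) = exp(-r*dt) * [p*4.173820 + (1-p)*1.030596] = 2.532652
  V(2,1) = exp(-r*dt) * [p*1.030596 + (1-p)*0.000000] = 0.493841
  V(2,2) = exp(-r*dt) * [p*0.000000 + (1-p)*0.000000] = 0.000000
  V(1,0) = exp(-r*dt) * [p*2.532652 + (1-p)*0.493841] = 1.468827
  V(1,1) = exp(-r*dt) * [p*0.493841 + (1-p)*0.000000] = 0.236639
  V(0,0) = exp(-r*dt) * [p*1.468827 + (1-p)*0.236639] = 0.826134

Answer: Price = V(0,0) = 0.8261


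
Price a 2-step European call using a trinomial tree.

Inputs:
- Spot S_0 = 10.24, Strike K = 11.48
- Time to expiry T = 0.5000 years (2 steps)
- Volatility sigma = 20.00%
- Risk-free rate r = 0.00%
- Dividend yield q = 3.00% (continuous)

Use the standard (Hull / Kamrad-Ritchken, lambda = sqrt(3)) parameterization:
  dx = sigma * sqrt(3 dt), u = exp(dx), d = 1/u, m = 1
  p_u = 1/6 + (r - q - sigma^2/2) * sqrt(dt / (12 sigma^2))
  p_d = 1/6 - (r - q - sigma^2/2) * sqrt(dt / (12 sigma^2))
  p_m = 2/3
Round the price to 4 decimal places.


Answer: Price = V(0,0) = 0.1724

Derivation:
dt = T/N = 0.250000; dx = sigma*sqrt(3*dt) = 0.173205
u = exp(dx) = 1.189110; d = 1/u = 0.840965
p_u = 0.130582, p_m = 0.666667, p_d = 0.202751
Discount per step: exp(-r*dt) = 1.000000
Stock lattice S(k, j) with j the centered position index:
  k=0: S(0,+0) = 10.2400
  k=1: S(1,-1) = 8.6115; S(1,+0) = 10.2400; S(1,+1) = 12.1765
  k=2: S(2,-2) = 7.2420; S(2,-1) = 8.6115; S(2,+0) = 10.2400; S(2,+1) = 12.1765; S(2,+2) = 14.4792
Terminal payoffs V(N, j) = max(S_T - K, 0):
  V(2,-2) = 0.000000; V(2,-1) = 0.000000; V(2,+0) = 0.000000; V(2,+1) = 0.696486; V(2,+2) = 2.999180
Backward induction: V(k, j) = exp(-r*dt) * [p_u * V(k+1, j+1) + p_m * V(k+1, j) + p_d * V(k+1, j-1)]
  V(1,-1) = exp(-r*dt) * [p_u*0.000000 + p_m*0.000000 + p_d*0.000000] = 0.000000
  V(1,+0) = exp(-r*dt) * [p_u*0.696486 + p_m*0.000000 + p_d*0.000000] = 0.090949
  V(1,+1) = exp(-r*dt) * [p_u*2.999180 + p_m*0.696486 + p_d*0.000000] = 0.855964
  V(0,+0) = exp(-r*dt) * [p_u*0.855964 + p_m*0.090949 + p_d*0.000000] = 0.172406


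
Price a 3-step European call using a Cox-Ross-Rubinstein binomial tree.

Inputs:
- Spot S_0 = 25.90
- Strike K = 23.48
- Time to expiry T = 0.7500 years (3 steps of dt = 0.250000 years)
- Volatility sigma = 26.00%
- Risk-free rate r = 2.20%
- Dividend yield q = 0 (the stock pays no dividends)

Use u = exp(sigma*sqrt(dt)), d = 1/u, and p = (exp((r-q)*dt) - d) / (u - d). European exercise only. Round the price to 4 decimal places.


Answer: Price = V(0,0) = 3.8638

Derivation:
dt = T/N = 0.250000
u = exp(sigma*sqrt(dt)) = 1.138828; d = 1/u = 0.878095
p = (exp((r-q)*dt) - d) / (u - d) = 0.488698
Discount per step: exp(-r*dt) = 0.994515
Stock lattice S(k, i) with i counting down-moves:
  k=0: S(0,0) = 25.9000
  k=1: S(1,0) = 29.4957; S(1,1) = 22.7427
  k=2: S(2,0) = 33.5905; S(2,1) = 25.9000; S(2,2) = 19.9702
  k=3: S(3,0) = 38.2538; S(3,1) = 29.4957; S(3,2) = 22.7427; S(3,3) = 17.5358
Terminal payoffs V(N, i) = max(S_T - K, 0):
  V(3,0) = 14.773803; V(3,1) = 6.015655; V(3,2) = 0.000000; V(3,3) = 0.000000
Backward induction: V(k, i) = exp(-r*dt) * [p * V(k+1, i) + (1-p) * V(k+1, i+1)].
  V(2,0) = exp(-r*dt) * [p*14.773803 + (1-p)*6.015655] = 10.239275
  V(2,1) = exp(-r*dt) * [p*6.015655 + (1-p)*0.000000] = 2.923715
  V(2,2) = exp(-r*dt) * [p*0.000000 + (1-p)*0.000000] = 0.000000
  V(1,0) = exp(-r*dt) * [p*10.239275 + (1-p)*2.923715] = 6.463170
  V(1,1) = exp(-r*dt) * [p*2.923715 + (1-p)*0.000000] = 1.420977
  V(0,0) = exp(-r*dt) * [p*6.463170 + (1-p)*1.420977] = 3.863779


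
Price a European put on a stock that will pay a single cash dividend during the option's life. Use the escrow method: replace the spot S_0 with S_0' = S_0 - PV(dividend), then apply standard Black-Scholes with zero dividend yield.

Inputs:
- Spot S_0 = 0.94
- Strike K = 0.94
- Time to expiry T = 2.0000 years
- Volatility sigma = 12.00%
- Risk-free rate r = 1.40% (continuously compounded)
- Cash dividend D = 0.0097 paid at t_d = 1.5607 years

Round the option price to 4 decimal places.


PV(D) = D * exp(-r * t_d) = 0.0097 * 0.97838718 = 0.00949036
S_0' = S_0 - PV(D) = 0.9400 - 0.00949036 = 0.93050964
d1 = (ln(S_0'/K) + (r + sigma^2/2)*T) / (sigma*sqrt(T)) = 0.19005006
d2 = d1 - sigma*sqrt(T) = 0.02034444
exp(-rT) = 0.97238837
N(-d1) = 0.42463495; N(-d2) = 0.49188430
P = K * exp(-rT) * N(-d2) - S_0' * N(-d1) = 0.9400 * 0.97238837 * 0.49188430 - 0.93050964 * 0.42463495 = 0.0545

Answer: Price = 0.0545


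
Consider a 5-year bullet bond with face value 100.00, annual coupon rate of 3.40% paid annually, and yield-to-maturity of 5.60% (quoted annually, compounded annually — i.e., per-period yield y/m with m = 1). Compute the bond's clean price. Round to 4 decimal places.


Answer: Price = 90.6311

Derivation:
Coupon per period c = face * coupon_rate / m = 3.400000
Periods per year m = 1; per-period yield y/m = 0.056000
Number of cashflows N = 5
Cashflows (t years, CF_t, discount factor 1/(1+y/m)^(m*t), PV):
  t = 1.0000: CF_t = 3.400000, DF = 0.946970, PV = 3.219697
  t = 2.0000: CF_t = 3.400000, DF = 0.896752, PV = 3.048955
  t = 3.0000: CF_t = 3.400000, DF = 0.849197, PV = 2.887268
  t = 4.0000: CF_t = 3.400000, DF = 0.804163, PV = 2.734156
  t = 5.0000: CF_t = 103.400000, DF = 0.761518, PV = 78.741004
Price P = sum_t PV_t = 90.631081


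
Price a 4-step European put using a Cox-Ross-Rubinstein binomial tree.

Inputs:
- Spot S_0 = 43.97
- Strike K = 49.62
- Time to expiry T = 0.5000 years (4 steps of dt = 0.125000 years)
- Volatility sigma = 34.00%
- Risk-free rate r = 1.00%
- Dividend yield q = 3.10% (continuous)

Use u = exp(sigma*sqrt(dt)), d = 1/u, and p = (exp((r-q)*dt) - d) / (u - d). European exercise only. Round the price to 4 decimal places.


dt = T/N = 0.125000
u = exp(sigma*sqrt(dt)) = 1.127732; d = 1/u = 0.886736
p = (exp((r-q)*dt) - d) / (u - d) = 0.459106
Discount per step: exp(-r*dt) = 0.998751
Stock lattice S(k, i) with i counting down-moves:
  k=0: S(0,0) = 43.9700
  k=1: S(1,0) = 49.5864; S(1,1) = 38.9898
  k=2: S(2,0) = 55.9201; S(2,1) = 43.9700; S(2,2) = 34.5736
  k=3: S(3,0) = 63.0629; S(3,1) = 49.5864; S(3,2) = 38.9898; S(3,3) = 30.6577
  k=4: S(4,0) = 71.1180; S(4,1) = 55.9201; S(4,2) = 43.9700; S(4,3) = 34.5736; S(4,4) = 27.1853
Terminal payoffs V(N, i) = max(K - S_T, 0):
  V(4,0) = 0.000000; V(4,1) = 0.000000; V(4,2) = 5.650000; V(4,3) = 15.046369; V(4,4) = 22.434738
Backward induction: V(k, i) = exp(-r*dt) * [p * V(k+1, i) + (1-p) * V(k+1, i+1)].
  V(3,0) = exp(-r*dt) * [p*0.000000 + (1-p)*0.000000] = 0.000000
  V(3,1) = exp(-r*dt) * [p*0.000000 + (1-p)*5.650000] = 3.052233
  V(3,2) = exp(-r*dt) * [p*5.650000 + (1-p)*15.046369] = 10.719032
  V(3,3) = exp(-r*dt) * [p*15.046369 + (1-p)*22.434738] = 19.018905
  V(2,0) = exp(-r*dt) * [p*0.000000 + (1-p)*3.052233] = 1.648872
  V(2,1) = exp(-r*dt) * [p*3.052233 + (1-p)*10.719032] = 7.190165
  V(2,2) = exp(-r*dt) * [p*10.719032 + (1-p)*19.018905] = 15.189384
  V(1,0) = exp(-r*dt) * [p*1.648872 + (1-p)*7.190165] = 4.640319
  V(1,1) = exp(-r*dt) * [p*7.190165 + (1-p)*15.189384] = 11.502507
  V(0,0) = exp(-r*dt) * [p*4.640319 + (1-p)*11.502507] = 8.341601

Answer: Price = V(0,0) = 8.3416


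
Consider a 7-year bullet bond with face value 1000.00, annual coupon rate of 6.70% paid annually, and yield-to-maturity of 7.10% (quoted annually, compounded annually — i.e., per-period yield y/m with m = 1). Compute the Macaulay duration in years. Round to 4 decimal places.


Coupon per period c = face * coupon_rate / m = 67.000000
Periods per year m = 1; per-period yield y/m = 0.071000
Number of cashflows N = 7
Cashflows (t years, CF_t, discount factor 1/(1+y/m)^(m*t), PV):
  t = 1.0000: CF_t = 67.000000, DF = 0.933707, PV = 62.558357
  t = 2.0000: CF_t = 67.000000, DF = 0.871808, PV = 58.411164
  t = 3.0000: CF_t = 67.000000, DF = 0.814013, PV = 54.538902
  t = 4.0000: CF_t = 67.000000, DF = 0.760050, PV = 50.923345
  t = 5.0000: CF_t = 67.000000, DF = 0.709664, PV = 47.547474
  t = 6.0000: CF_t = 67.000000, DF = 0.662618, PV = 44.395400
  t = 7.0000: CF_t = 1067.000000, DF = 0.618691, PV = 660.143154
Price P = sum_t PV_t = 978.517795
Macaulay numerator sum_t t * PV_t:
  t * PV_t at t = 1.0000: 62.558357
  t * PV_t at t = 2.0000: 116.822328
  t * PV_t at t = 3.0000: 163.616706
  t * PV_t at t = 4.0000: 203.693378
  t * PV_t at t = 5.0000: 237.737369
  t * PV_t at t = 6.0000: 266.372403
  t * PV_t at t = 7.0000: 4621.002076
Macaulay duration D = (sum_t t * PV_t) / P = 5671.802617 / 978.517795 = 5.796320

Answer: Macaulay duration = 5.7963 years


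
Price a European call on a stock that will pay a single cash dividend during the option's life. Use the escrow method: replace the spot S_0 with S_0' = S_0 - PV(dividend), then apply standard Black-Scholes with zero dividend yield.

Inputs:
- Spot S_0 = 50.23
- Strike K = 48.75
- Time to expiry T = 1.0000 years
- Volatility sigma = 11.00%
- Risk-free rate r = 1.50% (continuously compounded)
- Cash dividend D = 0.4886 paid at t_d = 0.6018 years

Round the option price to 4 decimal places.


PV(D) = D * exp(-r * t_d) = 0.4886 * 0.99101362 = 0.48420926
S_0' = S_0 - PV(D) = 50.2300 - 0.48420926 = 49.74579074
d1 = (ln(S_0'/K) + (r + sigma^2/2)*T) / (sigma*sqrt(T)) = 0.37518777
d2 = d1 - sigma*sqrt(T) = 0.26518777
exp(-rT) = 0.98511194
N(d1) = 0.64623959; N(d2) = 0.60456759
C = S_0' * N(d1) - K * exp(-rT) * N(d2) = 49.74579074 * 0.64623959 - 48.7500 * 0.98511194 * 0.60456759 = 3.1138

Answer: Price = 3.1138


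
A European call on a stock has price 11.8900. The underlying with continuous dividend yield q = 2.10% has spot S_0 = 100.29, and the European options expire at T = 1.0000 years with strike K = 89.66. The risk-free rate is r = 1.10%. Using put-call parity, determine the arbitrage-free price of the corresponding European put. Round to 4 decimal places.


Answer: Put price = 2.3633

Derivation:
Put-call parity: C - P = S_0 * exp(-qT) - K * exp(-rT).
S_0 * exp(-qT) = 100.2900 * 0.97921896 = 98.20586996
K * exp(-rT) = 89.6600 * 0.98906028 = 88.67914459
P = C - S*exp(-qT) + K*exp(-rT)
P = 11.8900 - 98.20586996 + 88.67914459 = 2.3633


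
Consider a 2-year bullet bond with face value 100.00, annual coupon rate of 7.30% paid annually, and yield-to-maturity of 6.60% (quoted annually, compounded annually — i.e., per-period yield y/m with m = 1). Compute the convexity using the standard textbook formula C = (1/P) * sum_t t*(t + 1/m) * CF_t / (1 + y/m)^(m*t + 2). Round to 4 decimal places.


Coupon per period c = face * coupon_rate / m = 7.300000
Periods per year m = 1; per-period yield y/m = 0.066000
Number of cashflows N = 2
Cashflows (t years, CF_t, discount factor 1/(1+y/m)^(m*t), PV):
  t = 1.0000: CF_t = 7.300000, DF = 0.938086, PV = 6.848030
  t = 2.0000: CF_t = 107.300000, DF = 0.880006, PV = 94.424635
Price P = sum_t PV_t = 101.272665
Convexity numerator sum_t t*(t + 1/m) * CF_t / (1+y/m)^(m*t + 2):
  t = 1.0000: term = 12.052614
  t = 2.0000: term = 498.565421
Convexity = (1/P) * sum = 510.618035 / 101.272665 = 5.042012

Answer: Convexity = 5.0420


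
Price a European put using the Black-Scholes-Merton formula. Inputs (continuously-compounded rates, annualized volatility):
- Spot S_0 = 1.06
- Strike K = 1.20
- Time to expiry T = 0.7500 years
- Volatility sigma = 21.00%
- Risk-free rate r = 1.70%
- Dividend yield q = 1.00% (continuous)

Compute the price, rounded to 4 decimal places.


d1 = (ln(S/K) + (r - q + 0.5*sigma^2) * T) / (sigma * sqrt(T)) = -0.56231249
d2 = d1 - sigma * sqrt(T) = -0.74417782
exp(-rT) = 0.98733094; exp(-qT) = 0.99252805
P = K * exp(-rT) * N(-d2) - S_0 * exp(-qT) * N(-d1)
N(-d1) = 0.71304843; N(-d2) = 0.77161555
P = 1.2000 * 0.98733094 * 0.77161555 - 1.0600 * 0.99252805 * 0.71304843 = 0.1640

Answer: Price = 0.1640


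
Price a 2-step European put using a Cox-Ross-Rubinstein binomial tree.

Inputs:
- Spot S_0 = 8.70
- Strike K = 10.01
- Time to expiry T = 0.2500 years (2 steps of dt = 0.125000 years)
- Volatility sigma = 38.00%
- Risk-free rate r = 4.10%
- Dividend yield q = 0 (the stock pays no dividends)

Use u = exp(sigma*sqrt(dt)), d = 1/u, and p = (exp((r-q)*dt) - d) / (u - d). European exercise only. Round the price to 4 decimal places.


Answer: Price = V(0,0) = 1.5280

Derivation:
dt = T/N = 0.125000
u = exp(sigma*sqrt(dt)) = 1.143793; d = 1/u = 0.874284
p = (exp((r-q)*dt) - d) / (u - d) = 0.485528
Discount per step: exp(-r*dt) = 0.994888
Stock lattice S(k, i) with i counting down-moves:
  k=0: S(0,0) = 8.7000
  k=1: S(1,0) = 9.9510; S(1,1) = 7.6063
  k=2: S(2,0) = 11.3819; S(2,1) = 8.7000; S(2,2) = 6.6500
Terminal payoffs V(N, i) = max(K - S_T, 0):
  V(2,0) = 0.000000; V(2,1) = 1.310000; V(2,2) = 3.359963
Backward induction: V(k, i) = exp(-r*dt) * [p * V(k+1, i) + (1-p) * V(k+1, i+1)].
  V(1,0) = exp(-r*dt) * [p*0.000000 + (1-p)*1.310000] = 0.670514
  V(1,1) = exp(-r*dt) * [p*1.310000 + (1-p)*3.359963] = 2.352561
  V(0,0) = exp(-r*dt) * [p*0.670514 + (1-p)*2.352561] = 1.528029


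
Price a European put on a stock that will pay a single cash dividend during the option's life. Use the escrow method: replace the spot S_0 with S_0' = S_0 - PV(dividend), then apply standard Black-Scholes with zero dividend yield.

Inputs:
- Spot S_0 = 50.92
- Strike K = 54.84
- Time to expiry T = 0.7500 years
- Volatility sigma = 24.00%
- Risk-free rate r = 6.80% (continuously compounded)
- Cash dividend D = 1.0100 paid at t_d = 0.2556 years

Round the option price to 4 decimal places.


Answer: Price = 5.4050

Derivation:
PV(D) = D * exp(-r * t_d) = 1.0100 * 0.98276937 = 0.99259707
S_0' = S_0 - PV(D) = 50.9200 - 0.99259707 = 49.92740293
d1 = (ln(S_0'/K) + (r + sigma^2/2)*T) / (sigma*sqrt(T)) = -0.10223837
d2 = d1 - sigma*sqrt(T) = -0.31008446
exp(-rT) = 0.95027867
N(-d1) = 0.54071626; N(-d2) = 0.62175164
P = K * exp(-rT) * N(-d2) - S_0' * N(-d1) = 54.8400 * 0.95027867 * 0.62175164 - 49.92740293 * 0.54071626 = 5.4050


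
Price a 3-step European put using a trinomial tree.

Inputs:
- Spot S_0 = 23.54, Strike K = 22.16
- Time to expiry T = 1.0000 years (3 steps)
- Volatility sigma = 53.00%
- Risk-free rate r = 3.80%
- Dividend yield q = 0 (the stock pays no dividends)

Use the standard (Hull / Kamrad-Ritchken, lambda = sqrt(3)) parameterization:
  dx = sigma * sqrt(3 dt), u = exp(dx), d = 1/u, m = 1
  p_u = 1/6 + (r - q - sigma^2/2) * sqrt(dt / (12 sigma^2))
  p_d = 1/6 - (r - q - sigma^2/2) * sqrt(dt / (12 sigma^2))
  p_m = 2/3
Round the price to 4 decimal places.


dt = T/N = 0.333333; dx = sigma*sqrt(3*dt) = 0.530000
u = exp(dx) = 1.698932; d = 1/u = 0.588605
p_u = 0.134450, p_m = 0.666667, p_d = 0.198884
Discount per step: exp(-r*dt) = 0.987413
Stock lattice S(k, j) with j the centered position index:
  k=0: S(0,+0) = 23.5400
  k=1: S(1,-1) = 13.8558; S(1,+0) = 23.5400; S(1,+1) = 39.9929
  k=2: S(2,-2) = 8.1556; S(2,-1) = 13.8558; S(2,+0) = 23.5400; S(2,+1) = 39.9929; S(2,+2) = 67.9452
  k=3: S(3,-3) = 4.8004; S(3,-2) = 8.1556; S(3,-1) = 13.8558; S(3,+0) = 23.5400; S(3,+1) = 39.9929; S(3,+2) = 67.9452; S(3,+3) = 115.4342
Terminal payoffs V(N, j) = max(K - S_T, 0):
  V(3,-3) = 17.359591; V(3,-2) = 14.004430; V(3,-1) = 8.304239; V(3,+0) = 0.000000; V(3,+1) = 0.000000; V(3,+2) = 0.000000; V(3,+3) = 0.000000
Backward induction: V(k, j) = exp(-r*dt) * [p_u * V(k+1, j+1) + p_m * V(k+1, j) + p_d * V(k+1, j-1)]
  V(2,-2) = exp(-r*dt) * [p_u*8.304239 + p_m*14.004430 + p_d*17.359591] = 13.730305
  V(2,-1) = exp(-r*dt) * [p_u*0.000000 + p_m*8.304239 + p_d*14.004430] = 8.216672
  V(2,+0) = exp(-r*dt) * [p_u*0.000000 + p_m*0.000000 + p_d*8.304239] = 1.630789
  V(2,+1) = exp(-r*dt) * [p_u*0.000000 + p_m*0.000000 + p_d*0.000000] = 0.000000
  V(2,+2) = exp(-r*dt) * [p_u*0.000000 + p_m*0.000000 + p_d*0.000000] = 0.000000
  V(1,-1) = exp(-r*dt) * [p_u*1.630789 + p_m*8.216672 + p_d*13.730305] = 8.321695
  V(1,+0) = exp(-r*dt) * [p_u*0.000000 + p_m*1.630789 + p_d*8.216672] = 2.687101
  V(1,+1) = exp(-r*dt) * [p_u*0.000000 + p_m*0.000000 + p_d*1.630789] = 0.320255
  V(0,+0) = exp(-r*dt) * [p_u*0.320255 + p_m*2.687101 + p_d*8.321695] = 3.445586

Answer: Price = V(0,0) = 3.4456


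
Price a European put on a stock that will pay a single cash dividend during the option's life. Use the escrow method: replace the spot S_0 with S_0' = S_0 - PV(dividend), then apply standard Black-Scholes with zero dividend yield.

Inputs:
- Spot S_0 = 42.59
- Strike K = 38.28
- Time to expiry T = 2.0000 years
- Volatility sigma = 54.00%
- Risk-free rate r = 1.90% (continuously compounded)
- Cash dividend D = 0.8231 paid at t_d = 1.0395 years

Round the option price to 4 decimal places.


Answer: Price = 9.3786

Derivation:
PV(D) = D * exp(-r * t_d) = 0.8231 * 0.98044326 = 0.80700285
S_0' = S_0 - PV(D) = 42.5900 - 0.80700285 = 41.78299715
d1 = (ln(S_0'/K) + (r + sigma^2/2)*T) / (sigma*sqrt(T)) = 0.54625560
d2 = d1 - sigma*sqrt(T) = -0.21741972
exp(-rT) = 0.96271294
N(-d1) = 0.29244513; N(-d2) = 0.58605937
P = K * exp(-rT) * N(-d2) - S_0' * N(-d1) = 38.2800 * 0.96271294 * 0.58605937 - 41.78299715 * 0.29244513 = 9.3786


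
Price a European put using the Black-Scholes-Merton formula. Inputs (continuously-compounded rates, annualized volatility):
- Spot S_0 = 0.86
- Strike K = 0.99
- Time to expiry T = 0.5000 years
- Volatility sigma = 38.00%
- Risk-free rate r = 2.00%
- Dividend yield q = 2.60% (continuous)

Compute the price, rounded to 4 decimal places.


Answer: Price = 0.1769

Derivation:
d1 = (ln(S/K) + (r - q + 0.5*sigma^2) * T) / (sigma * sqrt(T)) = -0.40071575
d2 = d1 - sigma * sqrt(T) = -0.66941633
exp(-rT) = 0.99004983; exp(-qT) = 0.98708414
P = K * exp(-rT) * N(-d2) - S_0 * exp(-qT) * N(-d1)
N(-d1) = 0.65568529; N(-d2) = 0.74838503
P = 0.9900 * 0.99004983 * 0.74838503 - 0.8600 * 0.98708414 * 0.65568529 = 0.1769


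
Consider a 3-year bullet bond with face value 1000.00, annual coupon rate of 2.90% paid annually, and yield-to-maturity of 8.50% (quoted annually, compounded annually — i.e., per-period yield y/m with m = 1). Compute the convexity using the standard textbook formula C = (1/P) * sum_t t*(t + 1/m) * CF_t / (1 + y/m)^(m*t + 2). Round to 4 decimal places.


Answer: Convexity = 9.7820

Derivation:
Coupon per period c = face * coupon_rate / m = 29.000000
Periods per year m = 1; per-period yield y/m = 0.085000
Number of cashflows N = 3
Cashflows (t years, CF_t, discount factor 1/(1+y/m)^(m*t), PV):
  t = 1.0000: CF_t = 29.000000, DF = 0.921659, PV = 26.728111
  t = 2.0000: CF_t = 29.000000, DF = 0.849455, PV = 24.634203
  t = 3.0000: CF_t = 1029.000000, DF = 0.782908, PV = 805.612433
Price P = sum_t PV_t = 856.974747
Convexity numerator sum_t t*(t + 1/m) * CF_t / (1+y/m)^(m*t + 2):
  t = 1.0000: term = 45.408670
  t = 2.0000: term = 125.553925
  t = 3.0000: term = 8211.980887
Convexity = (1/P) * sum = 8382.943482 / 856.974747 = 9.782019
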